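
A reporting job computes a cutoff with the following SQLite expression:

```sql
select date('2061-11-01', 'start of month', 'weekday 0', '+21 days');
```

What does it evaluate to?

`start of month` rewinds 2061-11-01 to 2061-11-01.
`weekday 0` advances to the next Sunday; 2061-11-01 is a Tuesday, so it moves forward to 2061-11-06.
Advancing 21 more days within November lands on 2061-11-27.

2061-11-27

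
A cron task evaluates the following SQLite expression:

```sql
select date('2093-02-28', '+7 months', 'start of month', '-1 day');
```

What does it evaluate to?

Adding +7 months to 2093-02-28 gives 2093-09-28.
`start of month` rewinds 2093-09-28 to 2093-09-01.
Going back 1 day from 2093-09-01 reaches 2093-08-31 (last day of August, 31 days).

2093-08-31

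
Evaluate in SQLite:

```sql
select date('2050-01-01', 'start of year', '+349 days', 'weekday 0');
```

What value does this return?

2050-12-18

`start of year` rewinds 2050-01-01 to 2050-01-01.
Applying '+349 days' to 2050-01-01: counting 349 days forward gives 2050-12-16.
`weekday 0` advances to the next Sunday; 2050-12-16 is a Friday, so it moves forward to 2050-12-18.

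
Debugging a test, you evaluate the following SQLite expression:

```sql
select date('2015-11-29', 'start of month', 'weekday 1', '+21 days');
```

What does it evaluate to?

`start of month` rewinds 2015-11-29 to 2015-11-01.
`weekday 1` advances to the next Monday; 2015-11-01 is a Sunday, so it moves forward to 2015-11-02.
Advancing 21 more days within November lands on 2015-11-23.

2015-11-23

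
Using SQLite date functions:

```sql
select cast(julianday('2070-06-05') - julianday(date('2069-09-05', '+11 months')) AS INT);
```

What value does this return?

Adding +11 months to 2069-09-05 gives 2070-08-05.
25 days remain in June 2070 after the 5th (30 − 5).
July 2070: 31 days.
Then 5 days into August 2070.
Total: 25 + 31 + 5 = 61.
The subtraction is earlier − later, so the result is −61 → -61.

-61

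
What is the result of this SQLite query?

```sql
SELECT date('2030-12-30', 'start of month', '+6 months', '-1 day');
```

`start of month` rewinds 2030-12-30 to 2030-12-01.
Adding +6 months to 2030-12-01 gives 2031-06-01.
Going back 1 day from 2031-06-01 reaches 2031-05-31 (last day of May, 31 days).

2031-05-31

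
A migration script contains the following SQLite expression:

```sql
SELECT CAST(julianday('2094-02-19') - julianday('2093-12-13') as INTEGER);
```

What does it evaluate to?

18 days remain in December 2093 after the 13th (31 − 13).
January 2094: 31 days.
Then 19 days into February 2094.
Total: 18 + 31 + 19 = 68.

68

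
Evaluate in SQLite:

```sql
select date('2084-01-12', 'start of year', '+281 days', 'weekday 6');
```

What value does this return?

`start of year` rewinds 2084-01-12 to 2084-01-01.
Applying '+281 days' to 2084-01-01: counting 281 days forward gives 2084-10-08.
`weekday 6` advances to the next Saturday; 2084-10-08 is a Sunday, so it moves forward to 2084-10-14.

2084-10-14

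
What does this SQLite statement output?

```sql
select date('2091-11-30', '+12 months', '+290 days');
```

Adding +12 months to 2091-11-30 gives 2092-11-30.
Applying '+290 days' to 2092-11-30: counting 290 days forward gives 2093-09-16.

2093-09-16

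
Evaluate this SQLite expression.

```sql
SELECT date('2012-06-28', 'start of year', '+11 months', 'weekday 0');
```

`start of year` rewinds 2012-06-28 to 2012-01-01.
Adding +11 months to 2012-01-01 gives 2012-12-01.
`weekday 0` advances to the next Sunday; 2012-12-01 is a Saturday, so it moves forward to 2012-12-02.

2012-12-02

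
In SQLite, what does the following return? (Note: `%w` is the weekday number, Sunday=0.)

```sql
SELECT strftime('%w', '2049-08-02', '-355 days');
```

3

First apply '-355 days': 2049-08-02 → 2048-08-12.
2048-08-12 is a Wednesday; with Sunday=0 that is 3.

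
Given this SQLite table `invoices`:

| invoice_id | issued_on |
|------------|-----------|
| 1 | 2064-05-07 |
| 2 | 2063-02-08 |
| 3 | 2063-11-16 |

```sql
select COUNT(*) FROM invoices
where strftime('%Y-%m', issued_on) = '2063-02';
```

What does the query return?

1

Rows with year-month 2063-02: 2063-02-08 → 1.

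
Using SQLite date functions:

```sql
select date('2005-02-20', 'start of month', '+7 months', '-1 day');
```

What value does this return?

`start of month` rewinds 2005-02-20 to 2005-02-01.
Adding +7 months to 2005-02-01 gives 2005-09-01.
Going back 1 day from 2005-09-01 reaches 2005-08-31 (last day of August, 31 days).

2005-08-31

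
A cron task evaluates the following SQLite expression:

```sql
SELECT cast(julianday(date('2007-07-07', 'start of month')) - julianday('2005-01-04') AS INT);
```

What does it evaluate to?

908

`start of month` rewinds 2007-07-07 to 2007-07-01.
27 days remain in January 2005 after the 4th (31 − 4).
Full months from February 2005 through June 2007 contribute their day counts.
Then 1 day into July 2007.
Total: 27 + 28 + 31 + 30 + 31 + 30 + 31 + 31 + 30 + 31 + 30 + 31 + 31 + 28 + 31 + 30 + 31 + 30 + 31 + 31 + 30 + 31 + 30 + 31 + 31 + 28 + 31 + 30 + 31 + 30 + 1 = 908.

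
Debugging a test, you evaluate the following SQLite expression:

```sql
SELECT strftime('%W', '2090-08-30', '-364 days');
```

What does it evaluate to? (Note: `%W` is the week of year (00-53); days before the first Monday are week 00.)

35

First apply '-364 days': 2090-08-30 → 2089-08-31.
2089-08-31 is a Wednesday. SQLite's %W counts Mondays since the year started; the result is 35.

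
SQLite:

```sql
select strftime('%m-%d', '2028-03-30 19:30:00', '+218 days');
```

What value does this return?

First apply '+218 days': 2028-03-30 19:30:00 → 2028-11-03 19:30:00.
`%m-%d` extracts the month-day: 11-03.

11-03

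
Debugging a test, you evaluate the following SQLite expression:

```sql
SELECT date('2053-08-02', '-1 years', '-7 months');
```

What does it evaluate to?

2052-01-02

Adding -1 year to 2053-08-02 gives 2052-08-02.
Adding -7 months to 2052-08-02 gives 2052-01-02.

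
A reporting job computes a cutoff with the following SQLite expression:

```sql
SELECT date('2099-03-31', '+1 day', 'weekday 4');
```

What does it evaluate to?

2099-04-02

March 2099 has 31 days; 0 remain after the 31st, so 1 days reach 2099-04-01.
`weekday 4` advances to the next Thursday; 2099-04-01 is a Wednesday, so it moves forward to 2099-04-02.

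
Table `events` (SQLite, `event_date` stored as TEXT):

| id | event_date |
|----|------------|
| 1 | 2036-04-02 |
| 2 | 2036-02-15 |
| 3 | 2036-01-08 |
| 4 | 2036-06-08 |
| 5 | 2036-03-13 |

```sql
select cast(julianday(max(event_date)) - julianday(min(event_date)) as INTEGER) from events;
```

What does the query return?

152

MIN = 2036-01-08, MAX = 2036-06-08.
23 days remain in January 2036 after the 8th (31 − 8).
February 2036: 29 days (leap year).
March 2036: 31 days.
April 2036: 30 days.
May 2036: 31 days.
Then 8 days into June 2036.
Total: 23 + 29 + 31 + 30 + 31 + 8 = 152.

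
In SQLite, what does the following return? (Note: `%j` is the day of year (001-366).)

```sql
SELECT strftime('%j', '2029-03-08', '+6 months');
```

251

First apply '+6 months': 2029-03-08 → 2029-09-08.
Day-of-year for 2029-09-08: days since 2029-01-01 inclusive = 251, zero-padded to 251.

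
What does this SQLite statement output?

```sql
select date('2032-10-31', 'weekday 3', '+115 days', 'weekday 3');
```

2033-03-02

`weekday 3` advances to the next Wednesday; 2032-10-31 is a Sunday, so it moves forward to 2032-11-03.
Applying '+115 days' to 2032-11-03: counting 115 days forward gives 2033-02-26.
`weekday 3` advances to the next Wednesday; 2033-02-26 is a Saturday, so it moves forward to 2033-03-02.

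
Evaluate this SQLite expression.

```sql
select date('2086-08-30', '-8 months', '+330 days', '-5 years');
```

2081-11-25

Adding -8 months to 2086-08-30 gives 2085-12-30.
Applying '+330 days' to 2085-12-30: counting 330 days forward gives 2086-11-25.
Adding -5 years to 2086-11-25 gives 2081-11-25.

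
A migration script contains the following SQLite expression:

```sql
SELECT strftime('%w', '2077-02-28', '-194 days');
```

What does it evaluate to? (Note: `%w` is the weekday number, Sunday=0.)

First apply '-194 days': 2077-02-28 → 2076-08-18.
2076-08-18 is a Tuesday; with Sunday=0 that is 2.

2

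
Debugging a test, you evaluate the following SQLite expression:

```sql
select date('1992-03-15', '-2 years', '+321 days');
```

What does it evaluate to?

Adding -2 years to 1992-03-15 gives 1990-03-15.
Applying '+321 days' to 1990-03-15: counting 321 days forward gives 1991-01-30.

1991-01-30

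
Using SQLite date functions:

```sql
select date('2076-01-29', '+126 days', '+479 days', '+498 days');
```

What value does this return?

Applying '+126 days' to 2076-01-29: counting 126 days forward gives 2076-06-03.
Applying '+479 days' to 2076-06-03: counting 479 days forward gives 2077-09-25.
Applying '+498 days' to 2077-09-25: counting 498 days forward gives 2079-02-05.

2079-02-05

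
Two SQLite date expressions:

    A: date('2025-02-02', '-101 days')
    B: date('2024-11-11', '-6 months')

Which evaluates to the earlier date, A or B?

B

A = 2024-10-24.
B = 2024-05-11.
B is earlier.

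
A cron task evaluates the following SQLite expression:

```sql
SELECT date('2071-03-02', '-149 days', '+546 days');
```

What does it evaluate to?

2072-04-02

Applying '-149 days' to 2071-03-02: counting 149 days back gives 2070-10-04.
Applying '+546 days' to 2070-10-04: counting 546 days forward gives 2072-04-02.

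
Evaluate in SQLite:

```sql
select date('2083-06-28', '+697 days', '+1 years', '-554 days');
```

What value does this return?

2084-11-17

Applying '+697 days' to 2083-06-28: counting 697 days forward gives 2085-05-25.
Adding +1 year to 2085-05-25 gives 2086-05-25.
Applying '-554 days' to 2086-05-25: counting 554 days back gives 2084-11-17.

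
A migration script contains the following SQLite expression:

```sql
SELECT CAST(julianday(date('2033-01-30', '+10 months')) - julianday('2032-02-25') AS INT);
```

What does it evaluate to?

Adding +10 months to 2033-01-30 gives 2033-11-30.
4 days remain in February 2032 after the 25th (29 − 25).
Full months from March 2032 through October 2033 contribute their day counts.
Then 30 days into November 2033.
Total: 4 + 31 + 30 + 31 + 30 + 31 + 31 + 30 + 31 + 30 + 31 + 31 + 28 + 31 + 30 + 31 + 30 + 31 + 31 + 30 + 31 + 30 = 644.

644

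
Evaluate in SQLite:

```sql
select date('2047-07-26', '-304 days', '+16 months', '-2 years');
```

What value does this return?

Applying '-304 days' to 2047-07-26: counting 304 days back gives 2046-09-25.
Adding +16 months to 2046-09-25 gives 2048-01-25.
Adding -2 years to 2048-01-25 gives 2046-01-25.

2046-01-25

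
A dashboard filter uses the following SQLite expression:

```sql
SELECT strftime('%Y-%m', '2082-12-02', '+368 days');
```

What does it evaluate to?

2083-12

First apply '+368 days': 2082-12-02 → 2083-12-05.
`%Y-%m` extracts the year-month: 2083-12.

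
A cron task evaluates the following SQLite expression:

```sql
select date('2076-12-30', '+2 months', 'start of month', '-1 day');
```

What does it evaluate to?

2077-02-28

Adding +2 months to 2076-12-30 targets 2077-02-30. February 2077 has only 28 days, so SQLite normalizes the 2-day overflow forward to 2077-03-02.
`start of month` rewinds 2077-03-02 to 2077-03-01.
Going back 1 day from 2077-03-01 reaches 2077-02-28 (last day of February, 28 days).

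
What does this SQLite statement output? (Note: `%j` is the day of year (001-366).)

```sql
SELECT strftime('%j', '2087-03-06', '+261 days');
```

First apply '+261 days': 2087-03-06 → 2087-11-22.
Day-of-year for 2087-11-22: days since 2087-01-01 inclusive = 326, zero-padded to 326.

326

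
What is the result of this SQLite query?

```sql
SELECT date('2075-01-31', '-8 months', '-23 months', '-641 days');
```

Adding -8 months to 2075-01-31 gives 2074-05-31.
Adding -23 months to 2074-05-31 targets 2072-06-31. June 2072 has only 30 days, so SQLite normalizes the 1-day overflow forward to 2072-07-01.
Applying '-641 days' to 2072-07-01: counting 641 days back gives 2070-09-29.

2070-09-29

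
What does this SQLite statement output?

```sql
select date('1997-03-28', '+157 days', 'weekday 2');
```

Applying '+157 days' to 1997-03-28: counting 157 days forward gives 1997-09-01.
`weekday 2` advances to the next Tuesday; 1997-09-01 is a Monday, so it moves forward to 1997-09-02.

1997-09-02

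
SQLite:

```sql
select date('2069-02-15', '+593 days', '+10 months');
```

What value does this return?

Applying '+593 days' to 2069-02-15: counting 593 days forward gives 2070-10-01.
Adding +10 months to 2070-10-01 gives 2071-08-01.

2071-08-01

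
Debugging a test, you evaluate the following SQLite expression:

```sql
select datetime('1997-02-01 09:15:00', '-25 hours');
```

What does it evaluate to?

1997-01-31 08:15:00

-25 hours from 1997-02-01 09:15:00 is 1997-01-31 08:15:00 (crosses midnight).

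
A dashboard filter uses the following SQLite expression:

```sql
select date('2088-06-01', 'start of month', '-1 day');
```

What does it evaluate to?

`start of month` rewinds 2088-06-01 to 2088-06-01.
Going back 1 day from 2088-06-01 reaches 2088-05-31 (last day of May, 31 days).

2088-05-31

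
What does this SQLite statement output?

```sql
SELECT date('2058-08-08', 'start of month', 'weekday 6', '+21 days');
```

2058-08-24

`start of month` rewinds 2058-08-08 to 2058-08-01.
`weekday 6` advances to the next Saturday; 2058-08-01 is a Thursday, so it moves forward to 2058-08-03.
Advancing 21 more days within August lands on 2058-08-24.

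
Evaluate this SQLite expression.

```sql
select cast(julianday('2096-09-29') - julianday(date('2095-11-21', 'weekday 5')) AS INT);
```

`weekday 5` advances to the next Friday; 2095-11-21 is a Monday, so it moves forward to 2095-11-25.
5 days remain in November 2095 after the 25th (30 − 25).
Full months from December 2095 through August 2096 contribute their day counts.
Then 29 days into September 2096.
Total: 5 + 31 + 31 + 29 + 31 + 30 + 31 + 30 + 31 + 31 + 29 = 309.

309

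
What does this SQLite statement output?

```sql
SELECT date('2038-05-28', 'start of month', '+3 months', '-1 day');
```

`start of month` rewinds 2038-05-28 to 2038-05-01.
Adding +3 months to 2038-05-01 gives 2038-08-01.
Going back 1 day from 2038-08-01 reaches 2038-07-31 (last day of July, 31 days).

2038-07-31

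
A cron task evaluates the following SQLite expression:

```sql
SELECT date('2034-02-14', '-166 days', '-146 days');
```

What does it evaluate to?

2033-04-08

Applying '-166 days' to 2034-02-14: counting 166 days back gives 2033-09-01.
Applying '-146 days' to 2033-09-01: counting 146 days back gives 2033-04-08.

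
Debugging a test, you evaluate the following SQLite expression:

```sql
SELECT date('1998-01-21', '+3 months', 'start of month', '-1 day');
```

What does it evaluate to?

Adding +3 months to 1998-01-21 gives 1998-04-21.
`start of month` rewinds 1998-04-21 to 1998-04-01.
Going back 1 day from 1998-04-01 reaches 1998-03-31 (last day of March, 31 days).

1998-03-31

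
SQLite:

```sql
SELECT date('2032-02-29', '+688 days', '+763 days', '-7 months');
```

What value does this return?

Applying '+688 days' to 2032-02-29: counting 688 days forward gives 2034-01-17.
Applying '+763 days' to 2034-01-17: counting 763 days forward gives 2036-02-19.
Adding -7 months to 2036-02-19 gives 2035-07-19.

2035-07-19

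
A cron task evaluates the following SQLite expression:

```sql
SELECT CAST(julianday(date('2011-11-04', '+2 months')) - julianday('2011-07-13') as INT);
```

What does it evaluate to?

175

Adding +2 months to 2011-11-04 gives 2012-01-04.
18 days remain in July 2011 after the 13th (31 − 13).
August 2011: 31 days.
September 2011: 30 days.
October 2011: 31 days.
November 2011: 30 days.
December 2011: 31 days.
Then 4 days into January 2012.
Total: 18 + 31 + 30 + 31 + 30 + 31 + 4 = 175.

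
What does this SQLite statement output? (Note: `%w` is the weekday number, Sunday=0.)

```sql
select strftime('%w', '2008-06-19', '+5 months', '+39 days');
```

First apply '+5 months', '+39 days': 2008-06-19 → 2008-12-28.
2008-12-28 is a Sunday; with Sunday=0 that is 0.

0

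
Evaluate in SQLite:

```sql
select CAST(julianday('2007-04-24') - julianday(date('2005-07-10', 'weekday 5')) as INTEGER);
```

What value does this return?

648

`weekday 5` advances to the next Friday; 2005-07-10 is a Sunday, so it moves forward to 2005-07-15.
16 days remain in July 2005 after the 15th (31 − 15).
Full months from August 2005 through March 2007 contribute their day counts.
Then 24 days into April 2007.
Total: 16 + 31 + 30 + 31 + 30 + 31 + 31 + 28 + 31 + 30 + 31 + 30 + 31 + 31 + 30 + 31 + 30 + 31 + 31 + 28 + 31 + 24 = 648.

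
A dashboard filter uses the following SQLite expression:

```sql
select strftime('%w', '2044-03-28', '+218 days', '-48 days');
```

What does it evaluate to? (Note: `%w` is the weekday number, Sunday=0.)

First apply '+218 days', '-48 days': 2044-03-28 → 2044-09-14.
2044-09-14 is a Wednesday; with Sunday=0 that is 3.

3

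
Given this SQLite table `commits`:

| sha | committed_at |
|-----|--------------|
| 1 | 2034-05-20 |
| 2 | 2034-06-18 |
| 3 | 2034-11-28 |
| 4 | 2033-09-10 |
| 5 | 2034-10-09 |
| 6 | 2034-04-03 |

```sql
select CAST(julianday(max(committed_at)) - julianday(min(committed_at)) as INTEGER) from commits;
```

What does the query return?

MIN = 2033-09-10, MAX = 2034-11-28.
20 days remain in September 2033 after the 10th (30 − 10).
Full months from October 2033 through October 2034 contribute their day counts.
Then 28 days into November 2034.
Total: 20 + 31 + 30 + 31 + 31 + 28 + 31 + 30 + 31 + 30 + 31 + 31 + 30 + 31 + 28 = 444.

444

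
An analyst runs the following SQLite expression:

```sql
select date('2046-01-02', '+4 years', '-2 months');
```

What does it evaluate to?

2049-11-02

Adding +4 years to 2046-01-02 gives 2050-01-02.
Adding -2 months to 2050-01-02 gives 2049-11-02.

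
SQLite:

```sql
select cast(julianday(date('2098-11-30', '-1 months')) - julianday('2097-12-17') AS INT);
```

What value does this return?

317

Adding -1 month to 2098-11-30 gives 2098-10-30.
14 days remain in December 2097 after the 17th (31 − 17).
Full months from January 2098 through September 2098 contribute their day counts.
Then 30 days into October 2098.
Total: 14 + 31 + 28 + 31 + 30 + 31 + 30 + 31 + 31 + 30 + 30 = 317.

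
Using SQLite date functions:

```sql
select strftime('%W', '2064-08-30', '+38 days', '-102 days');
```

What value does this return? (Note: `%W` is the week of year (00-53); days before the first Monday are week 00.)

First apply '+38 days', '-102 days': 2064-08-30 → 2064-06-27.
2064-06-27 is a Friday. SQLite's %W counts Mondays since the year started; the result is 25.

25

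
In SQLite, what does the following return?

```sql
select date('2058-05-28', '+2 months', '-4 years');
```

Adding +2 months to 2058-05-28 gives 2058-07-28.
Adding -4 years to 2058-07-28 gives 2054-07-28.

2054-07-28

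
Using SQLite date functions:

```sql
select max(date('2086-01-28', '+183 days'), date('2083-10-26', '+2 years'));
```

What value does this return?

date('2086-01-28', '+183 days') → 2086-07-30.
date('2083-10-26', '+2 years') → 2085-10-26.
Later of the two is 2086-07-30.

2086-07-30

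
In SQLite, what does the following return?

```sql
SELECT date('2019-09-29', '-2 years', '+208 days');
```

2018-04-25

Adding -2 years to 2019-09-29 gives 2017-09-29.
Applying '+208 days' to 2017-09-29: counting 208 days forward gives 2018-04-25.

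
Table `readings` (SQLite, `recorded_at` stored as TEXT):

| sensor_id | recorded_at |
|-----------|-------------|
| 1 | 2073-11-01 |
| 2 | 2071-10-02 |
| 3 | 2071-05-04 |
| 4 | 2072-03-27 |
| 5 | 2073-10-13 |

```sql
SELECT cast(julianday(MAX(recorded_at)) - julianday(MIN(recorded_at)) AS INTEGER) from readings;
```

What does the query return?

912

MIN = 2071-05-04, MAX = 2073-11-01.
27 days remain in May 2071 after the 4th (31 − 4).
Full months from June 2071 through October 2073 contribute their day counts.
Then 1 day into November 2073.
Total: 27 + 30 + 31 + 31 + 30 + 31 + 30 + 31 + 31 + 29 + 31 + 30 + 31 + 30 + 31 + 31 + 30 + 31 + 30 + 31 + 31 + 28 + 31 + 30 + 31 + 30 + 31 + 31 + 30 + 31 + 1 = 912.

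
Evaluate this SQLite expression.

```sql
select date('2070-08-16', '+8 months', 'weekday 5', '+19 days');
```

Adding +8 months to 2070-08-16 gives 2071-04-16.
`weekday 5` advances to the next Friday; 2071-04-16 is a Thursday, so it moves forward to 2071-04-17.
April 2071 has 30 days; 13 remain after the 17th, so 14 days reach 2071-05-01.
Advancing 5 more days within May lands on 2071-05-06.

2071-05-06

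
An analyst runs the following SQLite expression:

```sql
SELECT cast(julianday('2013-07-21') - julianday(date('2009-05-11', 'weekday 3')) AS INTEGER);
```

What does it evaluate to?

1530

`weekday 3` advances to the next Wednesday; 2009-05-11 is a Monday, so it moves forward to 2009-05-13.
18 days remain in May 2009 after the 13th (31 − 13).
Full months from June 2009 through June 2013 contribute their day counts.
Then 21 days into July 2013.
Total: 18 + 30 + 31 + 31 + 30 + 31 + 30 + 31 + 31 + 28 + 31 + 30 + 31 + 30 + 31 + 31 + 30 + 31 + 30 + 31 + 31 + 28 + 31 + 30 + 31 + 30 + 31 + 31 + 30 + 31 + 30 + 31 + 31 + 29 + 31 + 30 + 31 + 30 + 31 + 31 + 30 + 31 + 30 + 31 + 31 + 28 + 31 + 30 + 31 + 30 + 21 = 1530.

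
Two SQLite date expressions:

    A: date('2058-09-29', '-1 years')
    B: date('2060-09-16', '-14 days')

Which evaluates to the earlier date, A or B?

A

A = 2057-09-29.
B = 2060-09-02.
A is earlier.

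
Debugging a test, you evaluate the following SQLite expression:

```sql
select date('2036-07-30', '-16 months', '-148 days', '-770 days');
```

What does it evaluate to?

Adding -16 months to 2036-07-30 gives 2035-03-30.
Applying '-148 days' to 2035-03-30: counting 148 days back gives 2034-11-02.
Applying '-770 days' to 2034-11-02: counting 770 days back gives 2032-09-23.

2032-09-23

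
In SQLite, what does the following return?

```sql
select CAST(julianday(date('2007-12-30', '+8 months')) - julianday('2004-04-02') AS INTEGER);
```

1611

Adding +8 months to 2007-12-30 gives 2008-08-30.
28 days remain in April 2004 after the 2nd (30 − 2).
Full months from May 2004 through July 2008 contribute their day counts.
Then 30 days into August 2008.
Total: 28 + 31 + 30 + 31 + 31 + 30 + 31 + 30 + 31 + 31 + 28 + 31 + 30 + 31 + 30 + 31 + 31 + 30 + 31 + 30 + 31 + 31 + 28 + 31 + 30 + 31 + 30 + 31 + 31 + 30 + 31 + 30 + 31 + 31 + 28 + 31 + 30 + 31 + 30 + 31 + 31 + 30 + 31 + 30 + 31 + 31 + 29 + 31 + 30 + 31 + 30 + 31 + 30 = 1611.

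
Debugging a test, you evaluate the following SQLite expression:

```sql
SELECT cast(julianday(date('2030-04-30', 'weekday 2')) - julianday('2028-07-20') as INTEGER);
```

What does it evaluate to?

649

`weekday 2` advances to the next Tuesday; 2030-04-30 is already a Tuesday, so it stays at 2030-04-30.
11 days remain in July 2028 after the 20th (31 − 20).
Full months from August 2028 through March 2030 contribute their day counts.
Then 30 days into April 2030.
Total: 11 + 31 + 30 + 31 + 30 + 31 + 31 + 28 + 31 + 30 + 31 + 30 + 31 + 31 + 30 + 31 + 30 + 31 + 31 + 28 + 31 + 30 = 649.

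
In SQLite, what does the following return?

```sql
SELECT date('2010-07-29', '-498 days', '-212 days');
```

Applying '-498 days' to 2010-07-29: counting 498 days back gives 2009-03-18.
Applying '-212 days' to 2009-03-18: counting 212 days back gives 2008-08-18.

2008-08-18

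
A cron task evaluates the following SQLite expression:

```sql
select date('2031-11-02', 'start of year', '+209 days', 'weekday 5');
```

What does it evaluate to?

`start of year` rewinds 2031-11-02 to 2031-01-01.
Applying '+209 days' to 2031-01-01: counting 209 days forward gives 2031-07-29.
`weekday 5` advances to the next Friday; 2031-07-29 is a Tuesday, so it moves forward to 2031-08-01.

2031-08-01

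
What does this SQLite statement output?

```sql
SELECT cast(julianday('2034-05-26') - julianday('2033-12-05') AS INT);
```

172

26 days remain in December 2033 after the 5th (31 − 5).
January 2034: 31 days.
February 2034: 28 days.
March 2034: 31 days.
April 2034: 30 days.
Then 26 days into May 2034.
Total: 26 + 31 + 28 + 31 + 30 + 26 = 172.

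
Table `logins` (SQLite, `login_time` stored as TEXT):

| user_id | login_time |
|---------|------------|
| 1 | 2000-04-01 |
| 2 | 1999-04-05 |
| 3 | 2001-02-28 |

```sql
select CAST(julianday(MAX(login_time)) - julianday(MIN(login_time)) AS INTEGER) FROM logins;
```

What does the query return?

695

MIN = 1999-04-05, MAX = 2001-02-28.
25 days remain in April 1999 after the 5th (30 − 5).
Full months from May 1999 through January 2001 contribute their day counts.
Then 28 days into February 2001.
Total: 25 + 31 + 30 + 31 + 31 + 30 + 31 + 30 + 31 + 31 + 29 + 31 + 30 + 31 + 30 + 31 + 31 + 30 + 31 + 30 + 31 + 31 + 28 = 695.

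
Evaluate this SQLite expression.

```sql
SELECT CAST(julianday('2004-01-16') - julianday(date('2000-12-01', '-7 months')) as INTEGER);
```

Adding -7 months to 2000-12-01 gives 2000-05-01.
30 days remain in May 2000 after the 1st (31 − 1).
Full months from June 2000 through December 2003 contribute their day counts.
Then 16 days into January 2004.
Total: 30 + 30 + 31 + 31 + 30 + 31 + 30 + 31 + 31 + 28 + 31 + 30 + 31 + 30 + 31 + 31 + 30 + 31 + 30 + 31 + 31 + 28 + 31 + 30 + 31 + 30 + 31 + 31 + 30 + 31 + 30 + 31 + 31 + 28 + 31 + 30 + 31 + 30 + 31 + 31 + 30 + 31 + 30 + 31 + 16 = 1355.

1355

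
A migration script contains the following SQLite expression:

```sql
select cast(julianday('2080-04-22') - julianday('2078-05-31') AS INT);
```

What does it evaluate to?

692

0 days remain in May 2078 after the 31st (31 − 31).
Full months from June 2078 through March 2080 contribute their day counts.
Then 22 days into April 2080.
Total: 0 + 30 + 31 + 31 + 30 + 31 + 30 + 31 + 31 + 28 + 31 + 30 + 31 + 30 + 31 + 31 + 30 + 31 + 30 + 31 + 31 + 29 + 31 + 22 = 692.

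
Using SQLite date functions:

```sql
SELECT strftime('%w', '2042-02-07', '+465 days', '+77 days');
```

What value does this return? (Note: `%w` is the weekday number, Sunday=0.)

First apply '+465 days', '+77 days': 2042-02-07 → 2043-08-03.
2043-08-03 is a Monday; with Sunday=0 that is 1.

1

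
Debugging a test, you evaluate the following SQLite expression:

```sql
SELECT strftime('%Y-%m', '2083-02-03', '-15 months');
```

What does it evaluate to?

First apply '-15 months': 2083-02-03 → 2081-11-03.
`%Y-%m` extracts the year-month: 2081-11.

2081-11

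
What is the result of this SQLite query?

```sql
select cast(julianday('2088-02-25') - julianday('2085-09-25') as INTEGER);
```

883

5 days remain in September 2085 after the 25th (30 − 25).
Full months from October 2085 through January 2088 contribute their day counts.
Then 25 days into February 2088.
Total: 5 + 31 + 30 + 31 + 31 + 28 + 31 + 30 + 31 + 30 + 31 + 31 + 30 + 31 + 30 + 31 + 31 + 28 + 31 + 30 + 31 + 30 + 31 + 31 + 30 + 31 + 30 + 31 + 31 + 25 = 883.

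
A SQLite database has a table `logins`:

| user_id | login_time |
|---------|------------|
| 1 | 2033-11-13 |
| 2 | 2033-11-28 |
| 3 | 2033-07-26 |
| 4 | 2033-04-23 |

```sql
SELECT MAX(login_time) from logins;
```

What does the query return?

MAX over {2033-04-23, 2033-07-26, 2033-11-13, 2033-11-28}.

2033-11-28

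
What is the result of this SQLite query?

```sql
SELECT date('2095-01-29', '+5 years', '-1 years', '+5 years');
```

2104-01-29

Adding +5 years to 2095-01-29 gives 2100-01-29.
Adding -1 year to 2100-01-29 gives 2099-01-29.
Adding +5 years to 2099-01-29 gives 2104-01-29.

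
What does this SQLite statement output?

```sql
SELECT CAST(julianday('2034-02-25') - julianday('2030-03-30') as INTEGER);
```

1428

1 day remains in March 2030 after the 30th (31 − 30).
Full months from April 2030 through January 2034 contribute their day counts.
Then 25 days into February 2034.
Total: 1 + 30 + 31 + 30 + 31 + 31 + 30 + 31 + 30 + 31 + 31 + 28 + 31 + 30 + 31 + 30 + 31 + 31 + 30 + 31 + 30 + 31 + 31 + 29 + 31 + 30 + 31 + 30 + 31 + 31 + 30 + 31 + 30 + 31 + 31 + 28 + 31 + 30 + 31 + 30 + 31 + 31 + 30 + 31 + 30 + 31 + 31 + 25 = 1428.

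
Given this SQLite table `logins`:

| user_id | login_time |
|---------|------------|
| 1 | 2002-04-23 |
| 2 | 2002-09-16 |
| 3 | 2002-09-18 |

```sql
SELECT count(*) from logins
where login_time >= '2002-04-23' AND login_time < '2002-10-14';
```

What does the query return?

Rows in [2002-04-23, 2002-10-14): 2002-04-23, 2002-09-16, 2002-09-18 → 3 rows.

3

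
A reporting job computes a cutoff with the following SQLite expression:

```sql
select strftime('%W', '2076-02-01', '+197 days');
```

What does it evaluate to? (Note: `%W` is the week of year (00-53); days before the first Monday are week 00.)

32

First apply '+197 days': 2076-02-01 → 2076-08-16.
2076-08-16 is a Sunday. SQLite's %W counts Mondays since the year started; the result is 32.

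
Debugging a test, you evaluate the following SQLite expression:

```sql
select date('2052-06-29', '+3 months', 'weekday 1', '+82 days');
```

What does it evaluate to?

Adding +3 months to 2052-06-29 gives 2052-09-29.
`weekday 1` advances to the next Monday; 2052-09-29 is a Sunday, so it moves forward to 2052-09-30.
Applying '+82 days' to 2052-09-30: counting 82 days forward gives 2052-12-21.

2052-12-21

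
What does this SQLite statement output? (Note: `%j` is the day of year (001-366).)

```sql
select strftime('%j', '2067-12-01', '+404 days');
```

First apply '+404 days': 2067-12-01 → 2069-01-08.
Day-of-year for 2069-01-08: days since 2069-01-01 inclusive = 8, zero-padded to 008.

008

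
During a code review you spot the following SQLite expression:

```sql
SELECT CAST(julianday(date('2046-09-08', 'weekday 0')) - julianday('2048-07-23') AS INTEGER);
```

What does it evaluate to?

`weekday 0` advances to the next Sunday; 2046-09-08 is a Saturday, so it moves forward to 2046-09-09.
21 days remain in September 2046 after the 9th (30 − 9).
Full months from October 2046 through June 2048 contribute their day counts.
Then 23 days into July 2048.
Total: 21 + 31 + 30 + 31 + 31 + 28 + 31 + 30 + 31 + 30 + 31 + 31 + 30 + 31 + 30 + 31 + 31 + 29 + 31 + 30 + 31 + 30 + 23 = 683.
The subtraction is earlier − later, so the result is −683 → -683.

-683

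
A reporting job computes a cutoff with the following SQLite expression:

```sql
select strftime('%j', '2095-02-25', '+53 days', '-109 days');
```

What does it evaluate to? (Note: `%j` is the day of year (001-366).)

365

First apply '+53 days', '-109 days': 2095-02-25 → 2094-12-31.
Day-of-year for 2094-12-31: days since 2094-01-01 inclusive = 365, zero-padded to 365.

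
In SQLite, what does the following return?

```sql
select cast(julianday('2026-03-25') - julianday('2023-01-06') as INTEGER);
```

1174

25 days remain in January 2023 after the 6th (31 − 6).
Full months from February 2023 through February 2026 contribute their day counts.
Then 25 days into March 2026.
Total: 25 + 28 + 31 + 30 + 31 + 30 + 31 + 31 + 30 + 31 + 30 + 31 + 31 + 29 + 31 + 30 + 31 + 30 + 31 + 31 + 30 + 31 + 30 + 31 + 31 + 28 + 31 + 30 + 31 + 30 + 31 + 31 + 30 + 31 + 30 + 31 + 31 + 28 + 25 = 1174.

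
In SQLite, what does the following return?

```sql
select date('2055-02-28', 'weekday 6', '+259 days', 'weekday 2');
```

`weekday 6` advances to the next Saturday; 2055-02-28 is a Sunday, so it moves forward to 2055-03-06.
Applying '+259 days' to 2055-03-06: counting 259 days forward gives 2055-11-20.
`weekday 2` advances to the next Tuesday; 2055-11-20 is a Saturday, so it moves forward to 2055-11-23.

2055-11-23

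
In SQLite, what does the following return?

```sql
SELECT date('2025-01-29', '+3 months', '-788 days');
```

2023-03-03

Adding +3 months to 2025-01-29 gives 2025-04-29.
Applying '-788 days' to 2025-04-29: counting 788 days back gives 2023-03-03.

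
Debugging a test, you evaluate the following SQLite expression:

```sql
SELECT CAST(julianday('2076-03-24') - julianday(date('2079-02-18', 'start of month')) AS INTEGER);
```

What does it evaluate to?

`start of month` rewinds 2079-02-18 to 2079-02-01.
7 days remain in March 2076 after the 24th (31 − 24).
Full months from April 2076 through January 2079 contribute their day counts.
Then 1 day into February 2079.
Total: 7 + 30 + 31 + 30 + 31 + 31 + 30 + 31 + 30 + 31 + 31 + 28 + 31 + 30 + 31 + 30 + 31 + 31 + 30 + 31 + 30 + 31 + 31 + 28 + 31 + 30 + 31 + 30 + 31 + 31 + 30 + 31 + 30 + 31 + 31 + 1 = 1044.
The subtraction is earlier − later, so the result is −1044 → -1044.

-1044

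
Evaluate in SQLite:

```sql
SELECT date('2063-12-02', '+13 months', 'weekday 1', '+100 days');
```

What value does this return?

2065-04-15

Adding +13 months to 2063-12-02 gives 2065-01-02.
`weekday 1` advances to the next Monday; 2065-01-02 is a Friday, so it moves forward to 2065-01-05.
Applying '+100 days' to 2065-01-05: counting 100 days forward gives 2065-04-15.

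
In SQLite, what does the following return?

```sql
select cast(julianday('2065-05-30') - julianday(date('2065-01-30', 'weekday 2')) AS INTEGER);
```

116

`weekday 2` advances to the next Tuesday; 2065-01-30 is a Friday, so it moves forward to 2065-02-03.
25 days remain in February 2065 after the 3rd (28 − 3).
March 2065: 31 days.
April 2065: 30 days.
Then 30 days into May 2065.
Total: 25 + 31 + 30 + 30 = 116.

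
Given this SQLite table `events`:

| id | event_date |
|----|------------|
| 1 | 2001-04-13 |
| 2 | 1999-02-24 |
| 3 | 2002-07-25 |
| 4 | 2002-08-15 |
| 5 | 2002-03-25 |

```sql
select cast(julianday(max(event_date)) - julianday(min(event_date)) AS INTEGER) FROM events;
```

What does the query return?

1268

MIN = 1999-02-24, MAX = 2002-08-15.
4 days remain in February 1999 after the 24th (28 − 24).
Full months from March 1999 through July 2002 contribute their day counts.
Then 15 days into August 2002.
Total: 4 + 31 + 30 + 31 + 30 + 31 + 31 + 30 + 31 + 30 + 31 + 31 + 29 + 31 + 30 + 31 + 30 + 31 + 31 + 30 + 31 + 30 + 31 + 31 + 28 + 31 + 30 + 31 + 30 + 31 + 31 + 30 + 31 + 30 + 31 + 31 + 28 + 31 + 30 + 31 + 30 + 31 + 15 = 1268.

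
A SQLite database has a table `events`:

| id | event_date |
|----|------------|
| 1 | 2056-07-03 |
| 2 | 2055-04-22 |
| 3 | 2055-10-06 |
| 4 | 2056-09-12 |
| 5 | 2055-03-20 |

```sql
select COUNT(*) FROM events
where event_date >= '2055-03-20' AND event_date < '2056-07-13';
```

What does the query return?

4

Rows in [2055-03-20, 2056-07-13): 2056-07-03, 2055-04-22, 2055-10-06, 2055-03-20 → 4 rows.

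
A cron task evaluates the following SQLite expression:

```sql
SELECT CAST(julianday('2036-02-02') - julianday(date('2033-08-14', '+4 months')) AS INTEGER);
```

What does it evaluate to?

Adding +4 months to 2033-08-14 gives 2033-12-14.
17 days remain in December 2033 after the 14th (31 − 14).
Full months from January 2034 through January 2036 contribute their day counts.
Then 2 days into February 2036.
Total: 17 + 31 + 28 + 31 + 30 + 31 + 30 + 31 + 31 + 30 + 31 + 30 + 31 + 31 + 28 + 31 + 30 + 31 + 30 + 31 + 31 + 30 + 31 + 30 + 31 + 31 + 2 = 780.

780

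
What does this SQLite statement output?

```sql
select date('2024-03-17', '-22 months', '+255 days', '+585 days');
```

Adding -22 months to 2024-03-17 gives 2022-05-17.
Applying '+255 days' to 2022-05-17: counting 255 days forward gives 2023-01-27.
Applying '+585 days' to 2023-01-27: counting 585 days forward gives 2024-09-03.

2024-09-03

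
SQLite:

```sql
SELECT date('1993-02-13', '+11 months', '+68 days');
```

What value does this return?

1994-03-22

Adding +11 months to 1993-02-13 gives 1994-01-13.
Applying '+68 days' to 1994-01-13: counting 68 days forward gives 1994-03-22.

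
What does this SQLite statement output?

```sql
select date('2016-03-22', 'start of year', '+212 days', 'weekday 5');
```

2016-08-05

`start of year` rewinds 2016-03-22 to 2016-01-01.
Applying '+212 days' to 2016-01-01: counting 212 days forward gives 2016-07-31.
`weekday 5` advances to the next Friday; 2016-07-31 is a Sunday, so it moves forward to 2016-08-05.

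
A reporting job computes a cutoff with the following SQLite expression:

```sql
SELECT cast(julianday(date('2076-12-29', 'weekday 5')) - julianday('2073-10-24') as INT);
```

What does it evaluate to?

`weekday 5` advances to the next Friday; 2076-12-29 is a Tuesday, so it moves forward to 2077-01-01.
7 days remain in October 2073 after the 24th (31 − 24).
Full months from November 2073 through December 2076 contribute their day counts.
Then 1 day into January 2077.
Total: 7 + 30 + 31 + 31 + 28 + 31 + 30 + 31 + 30 + 31 + 31 + 30 + 31 + 30 + 31 + 31 + 28 + 31 + 30 + 31 + 30 + 31 + 31 + 30 + 31 + 30 + 31 + 31 + 29 + 31 + 30 + 31 + 30 + 31 + 31 + 30 + 31 + 30 + 31 + 1 = 1165.

1165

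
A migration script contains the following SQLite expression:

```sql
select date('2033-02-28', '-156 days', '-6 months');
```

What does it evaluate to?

2032-03-25

Applying '-156 days' to 2033-02-28: counting 156 days back gives 2032-09-25.
Adding -6 months to 2032-09-25 gives 2032-03-25.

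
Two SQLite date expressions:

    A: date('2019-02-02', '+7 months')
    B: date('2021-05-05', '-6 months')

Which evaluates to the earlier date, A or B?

A

A = 2019-09-02.
B = 2020-11-05.
A is earlier.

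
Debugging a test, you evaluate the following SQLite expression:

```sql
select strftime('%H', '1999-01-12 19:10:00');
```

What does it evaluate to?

`%H` extracts the 2-digit hour (00-23): 19.

19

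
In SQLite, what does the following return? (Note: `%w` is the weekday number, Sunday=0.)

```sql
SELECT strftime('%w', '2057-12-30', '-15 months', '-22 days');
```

5

First apply '-15 months', '-22 days': 2057-12-30 → 2056-09-08.
2056-09-08 is a Friday; with Sunday=0 that is 5.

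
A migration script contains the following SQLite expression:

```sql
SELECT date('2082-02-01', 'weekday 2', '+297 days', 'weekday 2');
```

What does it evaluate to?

2082-12-01

`weekday 2` advances to the next Tuesday; 2082-02-01 is a Sunday, so it moves forward to 2082-02-03.
Applying '+297 days' to 2082-02-03: counting 297 days forward gives 2082-11-27.
`weekday 2` advances to the next Tuesday; 2082-11-27 is a Friday, so it moves forward to 2082-12-01.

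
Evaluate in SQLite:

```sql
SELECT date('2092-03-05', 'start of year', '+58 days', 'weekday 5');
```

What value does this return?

2092-02-29

`start of year` rewinds 2092-03-05 to 2092-01-01.
Applying '+58 days' to 2092-01-01: counting 58 days forward gives 2092-02-28.
`weekday 5` advances to the next Friday; 2092-02-28 is a Thursday, so it moves forward to 2092-02-29.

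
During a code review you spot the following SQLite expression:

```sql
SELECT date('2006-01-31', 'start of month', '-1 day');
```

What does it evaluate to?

2005-12-31

`start of month` rewinds 2006-01-31 to 2006-01-01.
Going back 1 day from 2006-01-01 reaches 2005-12-31 (last day of December, 31 days).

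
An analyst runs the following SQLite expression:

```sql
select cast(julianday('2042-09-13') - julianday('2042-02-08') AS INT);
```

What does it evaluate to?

20 days remain in February 2042 after the 8th (28 − 8).
Full months from March 2042 through August 2042 contribute their day counts.
Then 13 days into September 2042.
Total: 20 + 31 + 30 + 31 + 30 + 31 + 31 + 13 = 217.

217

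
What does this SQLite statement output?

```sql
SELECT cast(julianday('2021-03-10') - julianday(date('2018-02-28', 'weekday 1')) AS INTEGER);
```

`weekday 1` advances to the next Monday; 2018-02-28 is a Wednesday, so it moves forward to 2018-03-05.
26 days remain in March 2018 after the 5th (31 − 5).
Full months from April 2018 through February 2021 contribute their day counts.
Then 10 days into March 2021.
Total: 26 + 30 + 31 + 30 + 31 + 31 + 30 + 31 + 30 + 31 + 31 + 28 + 31 + 30 + 31 + 30 + 31 + 31 + 30 + 31 + 30 + 31 + 31 + 29 + 31 + 30 + 31 + 30 + 31 + 31 + 30 + 31 + 30 + 31 + 31 + 28 + 10 = 1101.

1101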